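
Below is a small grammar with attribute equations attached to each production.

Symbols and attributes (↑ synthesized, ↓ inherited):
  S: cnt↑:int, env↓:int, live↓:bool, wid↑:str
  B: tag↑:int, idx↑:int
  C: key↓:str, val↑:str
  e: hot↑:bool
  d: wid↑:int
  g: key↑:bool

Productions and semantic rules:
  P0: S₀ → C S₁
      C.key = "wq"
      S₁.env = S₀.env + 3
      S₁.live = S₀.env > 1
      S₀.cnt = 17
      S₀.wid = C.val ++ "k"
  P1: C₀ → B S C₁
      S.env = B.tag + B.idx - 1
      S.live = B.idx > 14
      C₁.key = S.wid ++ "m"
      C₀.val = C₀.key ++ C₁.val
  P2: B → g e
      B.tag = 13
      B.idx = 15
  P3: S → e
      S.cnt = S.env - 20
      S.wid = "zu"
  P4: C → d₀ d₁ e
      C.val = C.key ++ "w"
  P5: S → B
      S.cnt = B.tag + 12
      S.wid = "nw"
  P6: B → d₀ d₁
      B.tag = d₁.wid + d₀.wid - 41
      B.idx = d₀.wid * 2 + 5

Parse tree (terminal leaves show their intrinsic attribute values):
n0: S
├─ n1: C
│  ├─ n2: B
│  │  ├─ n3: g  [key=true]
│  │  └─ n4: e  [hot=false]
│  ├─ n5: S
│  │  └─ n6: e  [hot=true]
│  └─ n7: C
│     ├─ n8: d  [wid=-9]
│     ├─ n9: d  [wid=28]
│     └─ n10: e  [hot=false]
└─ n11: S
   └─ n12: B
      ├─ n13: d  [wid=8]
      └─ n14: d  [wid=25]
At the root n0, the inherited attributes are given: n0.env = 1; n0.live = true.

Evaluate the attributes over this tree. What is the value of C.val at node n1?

"wqzumw"

1. n0.env = 1  [given at root]
2. n0.live = true  [given at root]
3. n1.key = "wq"  ["wq"]
4. n3.key = true  [terminal]
5. n4.hot = false  [terminal]
6. n2.tag = 13  [13]
7. n2.idx = 15  [15]
8. n5.env = 27  [B.tag + B.idx - 1]
9. n5.live = true  [B.idx > 14]
10. n6.hot = true  [terminal]
11. n5.cnt = 7  [S.env - 20]
12. n5.wid = "zu"  ["zu"]
13. n7.key = "zum"  [S.wid ++ "m"]
14. n8.wid = -9  [terminal]
15. n9.wid = 28  [terminal]
16. n10.hot = false  [terminal]
17. n7.val = "zumw"  [C.key ++ "w"]
18. n1.val = "wqzumw"  [C₀.key ++ C₁.val]
19. n11.env = 4  [S₀.env + 3]
20. n11.live = false  [S₀.env > 1]
21. n13.wid = 8  [terminal]
22. n14.wid = 25  [terminal]
23. n12.tag = -8  [d₁.wid + d₀.wid - 41]
24. n12.idx = 21  [d₀.wid * 2 + 5]
25. n11.cnt = 4  [B.tag + 12]
26. n11.wid = "nw"  ["nw"]
27. n0.cnt = 17  [17]
28. n0.wid = "wqzumwk"  [C.val ++ "k"]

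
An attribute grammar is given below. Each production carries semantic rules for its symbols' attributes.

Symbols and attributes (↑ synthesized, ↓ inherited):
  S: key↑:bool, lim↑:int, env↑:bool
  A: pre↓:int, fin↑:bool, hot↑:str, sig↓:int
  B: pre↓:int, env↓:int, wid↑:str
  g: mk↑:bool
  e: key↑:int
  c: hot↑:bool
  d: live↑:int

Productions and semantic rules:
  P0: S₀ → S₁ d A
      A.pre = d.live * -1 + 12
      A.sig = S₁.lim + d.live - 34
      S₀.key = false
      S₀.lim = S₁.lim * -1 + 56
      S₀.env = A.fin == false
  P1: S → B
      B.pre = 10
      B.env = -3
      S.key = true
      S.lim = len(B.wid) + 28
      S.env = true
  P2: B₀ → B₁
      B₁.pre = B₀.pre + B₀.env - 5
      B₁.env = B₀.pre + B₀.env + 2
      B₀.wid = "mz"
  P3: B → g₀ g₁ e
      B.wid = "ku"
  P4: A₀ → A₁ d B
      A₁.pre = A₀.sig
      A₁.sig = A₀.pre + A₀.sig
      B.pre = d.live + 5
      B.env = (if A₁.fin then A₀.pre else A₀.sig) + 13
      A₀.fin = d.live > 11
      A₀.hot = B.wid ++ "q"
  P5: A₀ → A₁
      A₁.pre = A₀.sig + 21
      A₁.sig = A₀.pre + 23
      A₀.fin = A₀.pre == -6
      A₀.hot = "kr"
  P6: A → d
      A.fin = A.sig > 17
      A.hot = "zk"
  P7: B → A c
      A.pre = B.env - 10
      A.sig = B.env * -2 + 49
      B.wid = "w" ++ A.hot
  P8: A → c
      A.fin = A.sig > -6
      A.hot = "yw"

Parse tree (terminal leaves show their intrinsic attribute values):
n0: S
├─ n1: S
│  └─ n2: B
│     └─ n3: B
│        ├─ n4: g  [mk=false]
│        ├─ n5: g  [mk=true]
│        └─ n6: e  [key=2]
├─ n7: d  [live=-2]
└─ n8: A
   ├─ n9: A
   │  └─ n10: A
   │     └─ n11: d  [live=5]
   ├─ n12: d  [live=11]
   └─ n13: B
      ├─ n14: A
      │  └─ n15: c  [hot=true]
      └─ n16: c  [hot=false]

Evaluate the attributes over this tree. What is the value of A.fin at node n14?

1. n2.pre = 10  [10]
2. n2.env = -3  [-3]
3. n3.pre = 2  [B₀.pre + B₀.env - 5]
4. n3.env = 9  [B₀.pre + B₀.env + 2]
5. n4.mk = false  [terminal]
6. n5.mk = true  [terminal]
7. n6.key = 2  [terminal]
8. n3.wid = "ku"  ["ku"]
9. n2.wid = "mz"  ["mz"]
10. n1.key = true  [true]
11. n1.lim = 30  [len(B.wid) + 28]
12. n1.env = true  [true]
13. n7.live = -2  [terminal]
14. n8.pre = 14  [d.live * -1 + 12]
15. n8.sig = -6  [S₁.lim + d.live - 34]
16. n9.pre = -6  [A₀.sig]
17. n9.sig = 8  [A₀.pre + A₀.sig]
18. n10.pre = 29  [A₀.sig + 21]
19. n10.sig = 17  [A₀.pre + 23]
20. n11.live = 5  [terminal]
21. n10.fin = false  [A.sig > 17]
22. n10.hot = "zk"  ["zk"]
23. n9.fin = true  [A₀.pre == -6]
24. n9.hot = "kr"  ["kr"]
25. n12.live = 11  [terminal]
26. n13.pre = 16  [d.live + 5]
27. n13.env = 27  [(if A₁.fin then A₀.pre else A₀.sig) + 13]
28. n14.pre = 17  [B.env - 10]
29. n14.sig = -5  [B.env * -2 + 49]
30. n15.hot = true  [terminal]
31. n14.fin = true  [A.sig > -6]
32. n14.hot = "yw"  ["yw"]
33. n16.hot = false  [terminal]
34. n13.wid = "wyw"  ["w" ++ A.hot]
35. n8.fin = false  [d.live > 11]
36. n8.hot = "wywq"  [B.wid ++ "q"]
37. n0.key = false  [false]
38. n0.lim = 26  [S₁.lim * -1 + 56]
39. n0.env = true  [A.fin == false]

true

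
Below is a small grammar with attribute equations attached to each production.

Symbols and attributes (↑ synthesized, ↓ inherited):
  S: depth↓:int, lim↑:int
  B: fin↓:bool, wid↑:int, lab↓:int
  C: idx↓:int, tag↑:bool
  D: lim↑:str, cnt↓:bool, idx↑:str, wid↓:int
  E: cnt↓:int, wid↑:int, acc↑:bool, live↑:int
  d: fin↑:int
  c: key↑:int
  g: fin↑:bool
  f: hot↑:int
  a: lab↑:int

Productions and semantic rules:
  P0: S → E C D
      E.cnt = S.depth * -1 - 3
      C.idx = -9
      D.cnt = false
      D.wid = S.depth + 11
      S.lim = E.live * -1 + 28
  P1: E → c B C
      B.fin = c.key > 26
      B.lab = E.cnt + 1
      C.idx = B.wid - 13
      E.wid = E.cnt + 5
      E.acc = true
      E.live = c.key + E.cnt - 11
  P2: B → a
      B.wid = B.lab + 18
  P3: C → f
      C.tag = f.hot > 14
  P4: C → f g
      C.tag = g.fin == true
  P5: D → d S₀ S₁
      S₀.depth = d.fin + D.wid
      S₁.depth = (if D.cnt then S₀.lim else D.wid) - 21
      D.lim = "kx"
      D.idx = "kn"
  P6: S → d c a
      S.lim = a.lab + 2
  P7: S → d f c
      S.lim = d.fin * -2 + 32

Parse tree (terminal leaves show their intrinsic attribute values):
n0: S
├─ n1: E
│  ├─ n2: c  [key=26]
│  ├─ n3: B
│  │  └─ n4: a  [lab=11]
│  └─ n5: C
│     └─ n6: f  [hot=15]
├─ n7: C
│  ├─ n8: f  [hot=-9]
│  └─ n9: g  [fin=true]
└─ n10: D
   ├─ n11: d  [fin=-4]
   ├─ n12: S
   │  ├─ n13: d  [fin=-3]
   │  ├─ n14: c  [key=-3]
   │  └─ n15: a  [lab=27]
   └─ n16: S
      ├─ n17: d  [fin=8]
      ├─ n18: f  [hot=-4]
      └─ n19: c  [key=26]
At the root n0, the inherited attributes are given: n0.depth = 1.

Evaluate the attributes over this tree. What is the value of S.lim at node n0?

17

1. n0.depth = 1  [given at root]
2. n1.cnt = -4  [S.depth * -1 - 3]
3. n2.key = 26  [terminal]
4. n3.fin = false  [c.key > 26]
5. n3.lab = -3  [E.cnt + 1]
6. n4.lab = 11  [terminal]
7. n3.wid = 15  [B.lab + 18]
8. n5.idx = 2  [B.wid - 13]
9. n6.hot = 15  [terminal]
10. n5.tag = true  [f.hot > 14]
11. n1.wid = 1  [E.cnt + 5]
12. n1.acc = true  [true]
13. n1.live = 11  [c.key + E.cnt - 11]
14. n7.idx = -9  [-9]
15. n8.hot = -9  [terminal]
16. n9.fin = true  [terminal]
17. n7.tag = true  [g.fin == true]
18. n10.cnt = false  [false]
19. n10.wid = 12  [S.depth + 11]
20. n11.fin = -4  [terminal]
21. n12.depth = 8  [d.fin + D.wid]
22. n13.fin = -3  [terminal]
23. n14.key = -3  [terminal]
24. n15.lab = 27  [terminal]
25. n12.lim = 29  [a.lab + 2]
26. n16.depth = -9  [(if D.cnt then S₀.lim else D.wid) - 21]
27. n17.fin = 8  [terminal]
28. n18.hot = -4  [terminal]
29. n19.key = 26  [terminal]
30. n16.lim = 16  [d.fin * -2 + 32]
31. n10.lim = "kx"  ["kx"]
32. n10.idx = "kn"  ["kn"]
33. n0.lim = 17  [E.live * -1 + 28]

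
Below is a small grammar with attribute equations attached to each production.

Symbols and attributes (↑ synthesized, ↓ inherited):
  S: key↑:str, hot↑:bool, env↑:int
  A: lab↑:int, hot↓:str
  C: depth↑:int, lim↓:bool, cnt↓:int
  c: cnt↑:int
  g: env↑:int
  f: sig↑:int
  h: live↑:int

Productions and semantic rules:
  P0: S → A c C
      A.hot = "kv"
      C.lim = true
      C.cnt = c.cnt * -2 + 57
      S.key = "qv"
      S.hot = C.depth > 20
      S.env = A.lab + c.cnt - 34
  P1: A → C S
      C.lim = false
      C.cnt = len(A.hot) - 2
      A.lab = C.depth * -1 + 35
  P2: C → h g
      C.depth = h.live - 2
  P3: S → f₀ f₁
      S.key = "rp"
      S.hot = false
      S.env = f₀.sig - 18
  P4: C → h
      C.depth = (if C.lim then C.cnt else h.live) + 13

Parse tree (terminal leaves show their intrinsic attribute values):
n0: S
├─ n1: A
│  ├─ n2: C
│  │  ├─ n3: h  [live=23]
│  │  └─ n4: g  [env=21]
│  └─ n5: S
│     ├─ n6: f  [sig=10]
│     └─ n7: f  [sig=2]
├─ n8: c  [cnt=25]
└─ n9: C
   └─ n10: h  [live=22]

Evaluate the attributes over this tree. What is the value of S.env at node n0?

5

1. n1.hot = "kv"  ["kv"]
2. n2.lim = false  [false]
3. n2.cnt = 0  [len(A.hot) - 2]
4. n3.live = 23  [terminal]
5. n4.env = 21  [terminal]
6. n2.depth = 21  [h.live - 2]
7. n6.sig = 10  [terminal]
8. n7.sig = 2  [terminal]
9. n5.key = "rp"  ["rp"]
10. n5.hot = false  [false]
11. n5.env = -8  [f₀.sig - 18]
12. n1.lab = 14  [C.depth * -1 + 35]
13. n8.cnt = 25  [terminal]
14. n9.lim = true  [true]
15. n9.cnt = 7  [c.cnt * -2 + 57]
16. n10.live = 22  [terminal]
17. n9.depth = 20  [(if C.lim then C.cnt else h.live) + 13]
18. n0.key = "qv"  ["qv"]
19. n0.hot = false  [C.depth > 20]
20. n0.env = 5  [A.lab + c.cnt - 34]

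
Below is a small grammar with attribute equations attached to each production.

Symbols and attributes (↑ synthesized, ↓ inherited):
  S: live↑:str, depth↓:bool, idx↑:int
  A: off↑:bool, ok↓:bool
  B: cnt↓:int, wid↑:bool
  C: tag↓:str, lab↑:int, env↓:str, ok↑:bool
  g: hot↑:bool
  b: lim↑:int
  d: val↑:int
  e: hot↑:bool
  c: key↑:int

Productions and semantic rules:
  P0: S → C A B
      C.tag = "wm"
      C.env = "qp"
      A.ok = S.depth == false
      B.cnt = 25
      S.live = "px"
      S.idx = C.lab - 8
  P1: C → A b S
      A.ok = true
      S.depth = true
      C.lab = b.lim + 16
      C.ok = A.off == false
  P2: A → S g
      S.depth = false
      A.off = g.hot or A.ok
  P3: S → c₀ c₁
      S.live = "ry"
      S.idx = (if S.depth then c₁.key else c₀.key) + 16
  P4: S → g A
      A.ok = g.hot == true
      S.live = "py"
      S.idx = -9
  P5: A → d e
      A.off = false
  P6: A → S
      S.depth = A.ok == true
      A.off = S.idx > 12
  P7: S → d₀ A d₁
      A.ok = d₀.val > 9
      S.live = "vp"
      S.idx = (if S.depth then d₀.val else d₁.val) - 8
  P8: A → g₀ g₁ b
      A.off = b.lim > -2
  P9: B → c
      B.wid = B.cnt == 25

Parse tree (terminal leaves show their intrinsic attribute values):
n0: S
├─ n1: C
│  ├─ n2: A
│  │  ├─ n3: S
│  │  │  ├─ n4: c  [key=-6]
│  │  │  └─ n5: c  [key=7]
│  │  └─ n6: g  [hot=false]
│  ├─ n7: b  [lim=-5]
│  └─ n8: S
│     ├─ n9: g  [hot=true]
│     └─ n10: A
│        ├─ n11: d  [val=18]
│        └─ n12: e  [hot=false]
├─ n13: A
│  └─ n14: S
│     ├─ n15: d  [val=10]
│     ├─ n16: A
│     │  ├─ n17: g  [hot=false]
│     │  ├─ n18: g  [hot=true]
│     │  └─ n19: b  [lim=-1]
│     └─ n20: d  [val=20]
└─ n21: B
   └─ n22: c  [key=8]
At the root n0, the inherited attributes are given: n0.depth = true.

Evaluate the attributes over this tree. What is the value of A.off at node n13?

1. n0.depth = true  [given at root]
2. n1.tag = "wm"  ["wm"]
3. n1.env = "qp"  ["qp"]
4. n2.ok = true  [true]
5. n3.depth = false  [false]
6. n4.key = -6  [terminal]
7. n5.key = 7  [terminal]
8. n3.live = "ry"  ["ry"]
9. n3.idx = 10  [(if S.depth then c₁.key else c₀.key) + 16]
10. n6.hot = false  [terminal]
11. n2.off = true  [g.hot or A.ok]
12. n7.lim = -5  [terminal]
13. n8.depth = true  [true]
14. n9.hot = true  [terminal]
15. n10.ok = true  [g.hot == true]
16. n11.val = 18  [terminal]
17. n12.hot = false  [terminal]
18. n10.off = false  [false]
19. n8.live = "py"  ["py"]
20. n8.idx = -9  [-9]
21. n1.lab = 11  [b.lim + 16]
22. n1.ok = false  [A.off == false]
23. n13.ok = false  [S.depth == false]
24. n14.depth = false  [A.ok == true]
25. n15.val = 10  [terminal]
26. n16.ok = true  [d₀.val > 9]
27. n17.hot = false  [terminal]
28. n18.hot = true  [terminal]
29. n19.lim = -1  [terminal]
30. n16.off = true  [b.lim > -2]
31. n20.val = 20  [terminal]
32. n14.live = "vp"  ["vp"]
33. n14.idx = 12  [(if S.depth then d₀.val else d₁.val) - 8]
34. n13.off = false  [S.idx > 12]
35. n21.cnt = 25  [25]
36. n22.key = 8  [terminal]
37. n21.wid = true  [B.cnt == 25]
38. n0.live = "px"  ["px"]
39. n0.idx = 3  [C.lab - 8]

false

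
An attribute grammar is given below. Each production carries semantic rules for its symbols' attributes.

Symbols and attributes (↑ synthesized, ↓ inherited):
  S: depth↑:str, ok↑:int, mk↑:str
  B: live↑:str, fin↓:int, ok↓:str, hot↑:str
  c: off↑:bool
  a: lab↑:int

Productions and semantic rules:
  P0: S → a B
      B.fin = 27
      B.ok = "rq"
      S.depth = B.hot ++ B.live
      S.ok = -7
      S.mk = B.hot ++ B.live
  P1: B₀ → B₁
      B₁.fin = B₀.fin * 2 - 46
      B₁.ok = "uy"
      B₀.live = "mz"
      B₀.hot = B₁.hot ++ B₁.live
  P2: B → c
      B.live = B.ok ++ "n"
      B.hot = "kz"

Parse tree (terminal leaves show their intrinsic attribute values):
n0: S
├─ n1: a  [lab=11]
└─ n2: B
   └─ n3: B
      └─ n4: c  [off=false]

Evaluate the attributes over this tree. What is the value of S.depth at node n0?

"kzuynmz"

1. n1.lab = 11  [terminal]
2. n2.fin = 27  [27]
3. n2.ok = "rq"  ["rq"]
4. n3.fin = 8  [B₀.fin * 2 - 46]
5. n3.ok = "uy"  ["uy"]
6. n4.off = false  [terminal]
7. n3.live = "uyn"  [B.ok ++ "n"]
8. n3.hot = "kz"  ["kz"]
9. n2.live = "mz"  ["mz"]
10. n2.hot = "kzuyn"  [B₁.hot ++ B₁.live]
11. n0.depth = "kzuynmz"  [B.hot ++ B.live]
12. n0.ok = -7  [-7]
13. n0.mk = "kzuynmz"  [B.hot ++ B.live]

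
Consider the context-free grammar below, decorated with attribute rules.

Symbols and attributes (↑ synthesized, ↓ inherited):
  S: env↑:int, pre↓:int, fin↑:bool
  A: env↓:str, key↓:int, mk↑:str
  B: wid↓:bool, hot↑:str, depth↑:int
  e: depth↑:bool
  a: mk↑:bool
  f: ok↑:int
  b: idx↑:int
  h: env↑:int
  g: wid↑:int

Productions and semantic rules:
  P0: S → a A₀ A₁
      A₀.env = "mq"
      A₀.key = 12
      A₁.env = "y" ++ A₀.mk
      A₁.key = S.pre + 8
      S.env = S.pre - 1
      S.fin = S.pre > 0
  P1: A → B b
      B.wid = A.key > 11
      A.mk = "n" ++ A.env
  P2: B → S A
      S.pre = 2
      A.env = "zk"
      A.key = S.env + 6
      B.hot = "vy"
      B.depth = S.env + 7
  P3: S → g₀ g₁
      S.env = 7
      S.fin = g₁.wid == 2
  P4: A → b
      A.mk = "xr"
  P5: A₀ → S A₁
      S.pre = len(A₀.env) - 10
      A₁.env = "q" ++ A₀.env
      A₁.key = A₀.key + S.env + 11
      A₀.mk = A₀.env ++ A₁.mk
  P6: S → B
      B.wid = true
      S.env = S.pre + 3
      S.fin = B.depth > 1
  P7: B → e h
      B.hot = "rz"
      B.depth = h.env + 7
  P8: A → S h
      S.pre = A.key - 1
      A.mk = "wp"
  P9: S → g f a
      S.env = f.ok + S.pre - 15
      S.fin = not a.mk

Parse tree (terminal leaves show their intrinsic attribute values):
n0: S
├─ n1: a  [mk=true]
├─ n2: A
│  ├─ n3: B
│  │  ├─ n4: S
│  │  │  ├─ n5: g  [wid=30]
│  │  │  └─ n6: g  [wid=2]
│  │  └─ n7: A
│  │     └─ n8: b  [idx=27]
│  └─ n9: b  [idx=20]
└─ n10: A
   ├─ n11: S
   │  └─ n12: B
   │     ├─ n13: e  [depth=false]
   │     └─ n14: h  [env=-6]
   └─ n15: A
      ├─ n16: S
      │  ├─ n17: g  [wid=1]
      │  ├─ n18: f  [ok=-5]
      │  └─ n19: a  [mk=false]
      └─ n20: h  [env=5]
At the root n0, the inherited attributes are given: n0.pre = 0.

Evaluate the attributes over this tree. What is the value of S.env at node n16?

-5

1. n0.pre = 0  [given at root]
2. n1.mk = true  [terminal]
3. n2.env = "mq"  ["mq"]
4. n2.key = 12  [12]
5. n3.wid = true  [A.key > 11]
6. n4.pre = 2  [2]
7. n5.wid = 30  [terminal]
8. n6.wid = 2  [terminal]
9. n4.env = 7  [7]
10. n4.fin = true  [g₁.wid == 2]
11. n7.env = "zk"  ["zk"]
12. n7.key = 13  [S.env + 6]
13. n8.idx = 27  [terminal]
14. n7.mk = "xr"  ["xr"]
15. n3.hot = "vy"  ["vy"]
16. n3.depth = 14  [S.env + 7]
17. n9.idx = 20  [terminal]
18. n2.mk = "nmq"  ["n" ++ A.env]
19. n10.env = "ynmq"  ["y" ++ A₀.mk]
20. n10.key = 8  [S.pre + 8]
21. n11.pre = -6  [len(A₀.env) - 10]
22. n12.wid = true  [true]
23. n13.depth = false  [terminal]
24. n14.env = -6  [terminal]
25. n12.hot = "rz"  ["rz"]
26. n12.depth = 1  [h.env + 7]
27. n11.env = -3  [S.pre + 3]
28. n11.fin = false  [B.depth > 1]
29. n15.env = "qynmq"  ["q" ++ A₀.env]
30. n15.key = 16  [A₀.key + S.env + 11]
31. n16.pre = 15  [A.key - 1]
32. n17.wid = 1  [terminal]
33. n18.ok = -5  [terminal]
34. n19.mk = false  [terminal]
35. n16.env = -5  [f.ok + S.pre - 15]
36. n16.fin = true  [not a.mk]
37. n20.env = 5  [terminal]
38. n15.mk = "wp"  ["wp"]
39. n10.mk = "ynmqwp"  [A₀.env ++ A₁.mk]
40. n0.env = -1  [S.pre - 1]
41. n0.fin = false  [S.pre > 0]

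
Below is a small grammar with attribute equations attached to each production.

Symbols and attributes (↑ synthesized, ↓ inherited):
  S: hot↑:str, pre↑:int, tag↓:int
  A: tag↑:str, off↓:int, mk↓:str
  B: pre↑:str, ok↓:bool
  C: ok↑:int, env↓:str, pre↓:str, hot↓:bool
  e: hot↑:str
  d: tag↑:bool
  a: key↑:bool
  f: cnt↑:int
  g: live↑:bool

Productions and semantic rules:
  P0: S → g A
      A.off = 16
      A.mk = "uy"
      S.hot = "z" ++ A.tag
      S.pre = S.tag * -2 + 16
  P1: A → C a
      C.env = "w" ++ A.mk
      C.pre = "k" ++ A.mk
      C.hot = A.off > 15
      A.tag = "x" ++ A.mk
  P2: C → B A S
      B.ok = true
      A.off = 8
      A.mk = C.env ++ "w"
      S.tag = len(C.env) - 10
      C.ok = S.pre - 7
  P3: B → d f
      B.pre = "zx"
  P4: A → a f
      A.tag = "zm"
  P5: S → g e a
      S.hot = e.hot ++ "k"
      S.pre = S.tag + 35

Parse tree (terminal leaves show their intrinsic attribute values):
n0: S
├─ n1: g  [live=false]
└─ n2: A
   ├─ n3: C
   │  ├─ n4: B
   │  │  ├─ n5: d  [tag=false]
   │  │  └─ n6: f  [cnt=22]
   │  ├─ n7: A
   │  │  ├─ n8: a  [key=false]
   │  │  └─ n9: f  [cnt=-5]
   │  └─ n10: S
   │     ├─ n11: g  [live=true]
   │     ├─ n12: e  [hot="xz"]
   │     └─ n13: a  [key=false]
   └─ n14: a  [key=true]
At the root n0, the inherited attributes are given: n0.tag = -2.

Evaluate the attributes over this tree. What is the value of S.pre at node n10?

1. n0.tag = -2  [given at root]
2. n1.live = false  [terminal]
3. n2.off = 16  [16]
4. n2.mk = "uy"  ["uy"]
5. n3.env = "wuy"  ["w" ++ A.mk]
6. n3.pre = "kuy"  ["k" ++ A.mk]
7. n3.hot = true  [A.off > 15]
8. n4.ok = true  [true]
9. n5.tag = false  [terminal]
10. n6.cnt = 22  [terminal]
11. n4.pre = "zx"  ["zx"]
12. n7.off = 8  [8]
13. n7.mk = "wuyw"  [C.env ++ "w"]
14. n8.key = false  [terminal]
15. n9.cnt = -5  [terminal]
16. n7.tag = "zm"  ["zm"]
17. n10.tag = -7  [len(C.env) - 10]
18. n11.live = true  [terminal]
19. n12.hot = "xz"  [terminal]
20. n13.key = false  [terminal]
21. n10.hot = "xzk"  [e.hot ++ "k"]
22. n10.pre = 28  [S.tag + 35]
23. n3.ok = 21  [S.pre - 7]
24. n14.key = true  [terminal]
25. n2.tag = "xuy"  ["x" ++ A.mk]
26. n0.hot = "zxuy"  ["z" ++ A.tag]
27. n0.pre = 20  [S.tag * -2 + 16]

28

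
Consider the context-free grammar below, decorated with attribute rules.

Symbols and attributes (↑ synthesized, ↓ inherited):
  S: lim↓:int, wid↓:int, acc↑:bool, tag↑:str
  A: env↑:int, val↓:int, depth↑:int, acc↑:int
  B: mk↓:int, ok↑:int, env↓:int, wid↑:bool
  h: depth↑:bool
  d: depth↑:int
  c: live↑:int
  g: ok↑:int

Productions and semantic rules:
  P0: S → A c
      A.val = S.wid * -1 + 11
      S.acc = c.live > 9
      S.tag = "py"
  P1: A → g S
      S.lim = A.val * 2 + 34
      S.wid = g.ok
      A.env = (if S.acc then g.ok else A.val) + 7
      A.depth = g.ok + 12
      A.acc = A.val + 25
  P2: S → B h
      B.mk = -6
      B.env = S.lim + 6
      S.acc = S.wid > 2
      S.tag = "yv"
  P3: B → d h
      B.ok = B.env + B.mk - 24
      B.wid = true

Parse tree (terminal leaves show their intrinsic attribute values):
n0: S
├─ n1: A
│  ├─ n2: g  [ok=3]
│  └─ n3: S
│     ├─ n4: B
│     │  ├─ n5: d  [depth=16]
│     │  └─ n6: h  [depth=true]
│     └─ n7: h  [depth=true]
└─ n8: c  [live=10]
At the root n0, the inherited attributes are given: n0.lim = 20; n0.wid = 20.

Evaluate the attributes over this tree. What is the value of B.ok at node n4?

-8

1. n0.lim = 20  [given at root]
2. n0.wid = 20  [given at root]
3. n1.val = -9  [S.wid * -1 + 11]
4. n2.ok = 3  [terminal]
5. n3.lim = 16  [A.val * 2 + 34]
6. n3.wid = 3  [g.ok]
7. n4.mk = -6  [-6]
8. n4.env = 22  [S.lim + 6]
9. n5.depth = 16  [terminal]
10. n6.depth = true  [terminal]
11. n4.ok = -8  [B.env + B.mk - 24]
12. n4.wid = true  [true]
13. n7.depth = true  [terminal]
14. n3.acc = true  [S.wid > 2]
15. n3.tag = "yv"  ["yv"]
16. n1.env = 10  [(if S.acc then g.ok else A.val) + 7]
17. n1.depth = 15  [g.ok + 12]
18. n1.acc = 16  [A.val + 25]
19. n8.live = 10  [terminal]
20. n0.acc = true  [c.live > 9]
21. n0.tag = "py"  ["py"]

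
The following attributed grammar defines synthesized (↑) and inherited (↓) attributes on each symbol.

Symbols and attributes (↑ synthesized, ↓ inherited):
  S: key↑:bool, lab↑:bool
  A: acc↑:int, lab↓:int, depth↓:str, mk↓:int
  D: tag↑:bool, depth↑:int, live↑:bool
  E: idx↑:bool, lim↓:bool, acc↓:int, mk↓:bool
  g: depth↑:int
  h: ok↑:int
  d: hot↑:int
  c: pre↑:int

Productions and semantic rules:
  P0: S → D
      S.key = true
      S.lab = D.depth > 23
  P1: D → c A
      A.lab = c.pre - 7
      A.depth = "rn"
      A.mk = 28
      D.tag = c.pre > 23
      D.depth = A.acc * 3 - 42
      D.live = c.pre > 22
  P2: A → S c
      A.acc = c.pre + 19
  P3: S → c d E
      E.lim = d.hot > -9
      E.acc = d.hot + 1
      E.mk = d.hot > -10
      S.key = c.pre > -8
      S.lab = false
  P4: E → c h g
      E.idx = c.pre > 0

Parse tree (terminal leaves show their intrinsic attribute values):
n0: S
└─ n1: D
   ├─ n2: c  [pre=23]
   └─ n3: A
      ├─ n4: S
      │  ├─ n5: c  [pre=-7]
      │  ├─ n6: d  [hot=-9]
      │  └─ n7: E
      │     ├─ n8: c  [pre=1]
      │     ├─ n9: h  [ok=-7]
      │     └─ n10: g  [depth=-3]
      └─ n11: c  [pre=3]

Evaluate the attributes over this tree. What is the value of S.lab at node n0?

true

1. n2.pre = 23  [terminal]
2. n3.lab = 16  [c.pre - 7]
3. n3.depth = "rn"  ["rn"]
4. n3.mk = 28  [28]
5. n5.pre = -7  [terminal]
6. n6.hot = -9  [terminal]
7. n7.lim = false  [d.hot > -9]
8. n7.acc = -8  [d.hot + 1]
9. n7.mk = true  [d.hot > -10]
10. n8.pre = 1  [terminal]
11. n9.ok = -7  [terminal]
12. n10.depth = -3  [terminal]
13. n7.idx = true  [c.pre > 0]
14. n4.key = true  [c.pre > -8]
15. n4.lab = false  [false]
16. n11.pre = 3  [terminal]
17. n3.acc = 22  [c.pre + 19]
18. n1.tag = false  [c.pre > 23]
19. n1.depth = 24  [A.acc * 3 - 42]
20. n1.live = true  [c.pre > 22]
21. n0.key = true  [true]
22. n0.lab = true  [D.depth > 23]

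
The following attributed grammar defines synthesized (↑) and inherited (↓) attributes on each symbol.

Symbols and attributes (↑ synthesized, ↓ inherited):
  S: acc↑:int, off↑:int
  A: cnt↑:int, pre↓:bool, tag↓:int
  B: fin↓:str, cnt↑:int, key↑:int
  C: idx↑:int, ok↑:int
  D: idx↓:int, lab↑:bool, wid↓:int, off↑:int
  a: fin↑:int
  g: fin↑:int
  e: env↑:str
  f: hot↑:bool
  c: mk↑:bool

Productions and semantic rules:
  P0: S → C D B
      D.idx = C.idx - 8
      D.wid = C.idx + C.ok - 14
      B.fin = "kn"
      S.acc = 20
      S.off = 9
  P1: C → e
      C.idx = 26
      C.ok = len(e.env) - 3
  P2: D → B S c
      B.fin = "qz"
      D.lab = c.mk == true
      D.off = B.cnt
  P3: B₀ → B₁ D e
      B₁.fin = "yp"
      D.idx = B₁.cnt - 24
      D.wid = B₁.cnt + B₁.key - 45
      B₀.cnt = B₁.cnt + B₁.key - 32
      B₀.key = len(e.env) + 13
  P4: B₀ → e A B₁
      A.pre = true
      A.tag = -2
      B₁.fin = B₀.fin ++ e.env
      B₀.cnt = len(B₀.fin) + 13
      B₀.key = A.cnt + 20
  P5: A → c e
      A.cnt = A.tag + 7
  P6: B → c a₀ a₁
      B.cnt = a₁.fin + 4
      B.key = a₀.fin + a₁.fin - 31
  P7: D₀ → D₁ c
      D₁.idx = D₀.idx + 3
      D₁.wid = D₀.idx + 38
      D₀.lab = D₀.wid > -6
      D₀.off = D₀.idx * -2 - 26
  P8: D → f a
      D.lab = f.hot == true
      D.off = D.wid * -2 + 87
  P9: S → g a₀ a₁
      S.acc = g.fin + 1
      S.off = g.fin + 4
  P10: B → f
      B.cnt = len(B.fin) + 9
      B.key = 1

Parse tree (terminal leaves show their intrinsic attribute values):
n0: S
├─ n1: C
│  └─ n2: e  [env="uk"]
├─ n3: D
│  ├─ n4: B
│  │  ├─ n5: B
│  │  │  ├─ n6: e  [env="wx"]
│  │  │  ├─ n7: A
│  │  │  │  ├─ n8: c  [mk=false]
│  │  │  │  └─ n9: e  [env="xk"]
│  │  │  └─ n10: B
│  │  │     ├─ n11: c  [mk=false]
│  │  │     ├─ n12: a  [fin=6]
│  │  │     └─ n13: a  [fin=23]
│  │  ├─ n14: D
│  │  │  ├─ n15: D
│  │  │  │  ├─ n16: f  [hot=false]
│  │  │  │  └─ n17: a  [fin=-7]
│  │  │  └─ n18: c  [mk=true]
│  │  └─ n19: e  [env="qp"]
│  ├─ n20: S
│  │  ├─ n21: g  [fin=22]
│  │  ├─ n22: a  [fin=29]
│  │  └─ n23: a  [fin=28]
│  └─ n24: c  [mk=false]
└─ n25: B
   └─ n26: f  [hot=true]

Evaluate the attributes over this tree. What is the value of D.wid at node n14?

1. n2.env = "uk"  [terminal]
2. n1.idx = 26  [26]
3. n1.ok = -1  [len(e.env) - 3]
4. n3.idx = 18  [C.idx - 8]
5. n3.wid = 11  [C.idx + C.ok - 14]
6. n4.fin = "qz"  ["qz"]
7. n5.fin = "yp"  ["yp"]
8. n6.env = "wx"  [terminal]
9. n7.pre = true  [true]
10. n7.tag = -2  [-2]
11. n8.mk = false  [terminal]
12. n9.env = "xk"  [terminal]
13. n7.cnt = 5  [A.tag + 7]
14. n10.fin = "ypwx"  [B₀.fin ++ e.env]
15. n11.mk = false  [terminal]
16. n12.fin = 6  [terminal]
17. n13.fin = 23  [terminal]
18. n10.cnt = 27  [a₁.fin + 4]
19. n10.key = -2  [a₀.fin + a₁.fin - 31]
20. n5.cnt = 15  [len(B₀.fin) + 13]
21. n5.key = 25  [A.cnt + 20]
22. n14.idx = -9  [B₁.cnt - 24]
23. n14.wid = -5  [B₁.cnt + B₁.key - 45]
24. n15.idx = -6  [D₀.idx + 3]
25. n15.wid = 29  [D₀.idx + 38]
26. n16.hot = false  [terminal]
27. n17.fin = -7  [terminal]
28. n15.lab = false  [f.hot == true]
29. n15.off = 29  [D.wid * -2 + 87]
30. n18.mk = true  [terminal]
31. n14.lab = true  [D₀.wid > -6]
32. n14.off = -8  [D₀.idx * -2 - 26]
33. n19.env = "qp"  [terminal]
34. n4.cnt = 8  [B₁.cnt + B₁.key - 32]
35. n4.key = 15  [len(e.env) + 13]
36. n21.fin = 22  [terminal]
37. n22.fin = 29  [terminal]
38. n23.fin = 28  [terminal]
39. n20.acc = 23  [g.fin + 1]
40. n20.off = 26  [g.fin + 4]
41. n24.mk = false  [terminal]
42. n3.lab = false  [c.mk == true]
43. n3.off = 8  [B.cnt]
44. n25.fin = "kn"  ["kn"]
45. n26.hot = true  [terminal]
46. n25.cnt = 11  [len(B.fin) + 9]
47. n25.key = 1  [1]
48. n0.acc = 20  [20]
49. n0.off = 9  [9]

-5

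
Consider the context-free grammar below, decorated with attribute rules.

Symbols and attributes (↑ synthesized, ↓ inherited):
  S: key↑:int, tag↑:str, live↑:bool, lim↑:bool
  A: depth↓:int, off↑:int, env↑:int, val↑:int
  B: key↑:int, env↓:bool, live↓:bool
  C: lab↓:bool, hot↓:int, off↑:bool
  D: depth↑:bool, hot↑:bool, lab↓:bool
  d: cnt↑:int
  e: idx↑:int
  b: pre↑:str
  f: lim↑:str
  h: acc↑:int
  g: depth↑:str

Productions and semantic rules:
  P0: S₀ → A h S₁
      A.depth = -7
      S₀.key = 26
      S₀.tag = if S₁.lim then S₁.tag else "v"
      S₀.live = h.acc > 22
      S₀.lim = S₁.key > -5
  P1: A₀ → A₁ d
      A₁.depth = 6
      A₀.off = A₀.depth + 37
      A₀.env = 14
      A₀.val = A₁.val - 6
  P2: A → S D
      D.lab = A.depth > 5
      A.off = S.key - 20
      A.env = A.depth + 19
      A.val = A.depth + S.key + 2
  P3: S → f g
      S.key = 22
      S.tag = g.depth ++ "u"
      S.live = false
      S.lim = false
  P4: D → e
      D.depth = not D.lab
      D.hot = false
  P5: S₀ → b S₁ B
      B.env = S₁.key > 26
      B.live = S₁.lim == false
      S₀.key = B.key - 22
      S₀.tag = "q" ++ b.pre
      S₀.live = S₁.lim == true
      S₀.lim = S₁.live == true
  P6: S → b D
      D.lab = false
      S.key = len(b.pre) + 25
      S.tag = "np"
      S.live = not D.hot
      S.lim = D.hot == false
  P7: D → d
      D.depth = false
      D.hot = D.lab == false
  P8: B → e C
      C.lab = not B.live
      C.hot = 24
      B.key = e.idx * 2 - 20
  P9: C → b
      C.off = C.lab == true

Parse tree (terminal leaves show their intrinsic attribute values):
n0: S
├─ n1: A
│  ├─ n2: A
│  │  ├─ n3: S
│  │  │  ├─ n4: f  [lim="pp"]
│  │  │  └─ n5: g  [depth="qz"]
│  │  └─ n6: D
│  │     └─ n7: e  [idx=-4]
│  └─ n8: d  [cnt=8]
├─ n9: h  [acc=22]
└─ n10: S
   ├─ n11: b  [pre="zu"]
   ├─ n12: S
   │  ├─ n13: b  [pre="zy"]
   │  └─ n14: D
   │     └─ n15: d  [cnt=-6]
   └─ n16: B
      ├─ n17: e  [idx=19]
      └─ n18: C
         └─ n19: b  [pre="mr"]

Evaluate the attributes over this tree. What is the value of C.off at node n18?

false

1. n1.depth = -7  [-7]
2. n2.depth = 6  [6]
3. n4.lim = "pp"  [terminal]
4. n5.depth = "qz"  [terminal]
5. n3.key = 22  [22]
6. n3.tag = "qzu"  [g.depth ++ "u"]
7. n3.live = false  [false]
8. n3.lim = false  [false]
9. n6.lab = true  [A.depth > 5]
10. n7.idx = -4  [terminal]
11. n6.depth = false  [not D.lab]
12. n6.hot = false  [false]
13. n2.off = 2  [S.key - 20]
14. n2.env = 25  [A.depth + 19]
15. n2.val = 30  [A.depth + S.key + 2]
16. n8.cnt = 8  [terminal]
17. n1.off = 30  [A₀.depth + 37]
18. n1.env = 14  [14]
19. n1.val = 24  [A₁.val - 6]
20. n9.acc = 22  [terminal]
21. n11.pre = "zu"  [terminal]
22. n13.pre = "zy"  [terminal]
23. n14.lab = false  [false]
24. n15.cnt = -6  [terminal]
25. n14.depth = false  [false]
26. n14.hot = true  [D.lab == false]
27. n12.key = 27  [len(b.pre) + 25]
28. n12.tag = "np"  ["np"]
29. n12.live = false  [not D.hot]
30. n12.lim = false  [D.hot == false]
31. n16.env = true  [S₁.key > 26]
32. n16.live = true  [S₁.lim == false]
33. n17.idx = 19  [terminal]
34. n18.lab = false  [not B.live]
35. n18.hot = 24  [24]
36. n19.pre = "mr"  [terminal]
37. n18.off = false  [C.lab == true]
38. n16.key = 18  [e.idx * 2 - 20]
39. n10.key = -4  [B.key - 22]
40. n10.tag = "qzu"  ["q" ++ b.pre]
41. n10.live = false  [S₁.lim == true]
42. n10.lim = false  [S₁.live == true]
43. n0.key = 26  [26]
44. n0.tag = "v"  [if S₁.lim then S₁.tag else "v"]
45. n0.live = false  [h.acc > 22]
46. n0.lim = true  [S₁.key > -5]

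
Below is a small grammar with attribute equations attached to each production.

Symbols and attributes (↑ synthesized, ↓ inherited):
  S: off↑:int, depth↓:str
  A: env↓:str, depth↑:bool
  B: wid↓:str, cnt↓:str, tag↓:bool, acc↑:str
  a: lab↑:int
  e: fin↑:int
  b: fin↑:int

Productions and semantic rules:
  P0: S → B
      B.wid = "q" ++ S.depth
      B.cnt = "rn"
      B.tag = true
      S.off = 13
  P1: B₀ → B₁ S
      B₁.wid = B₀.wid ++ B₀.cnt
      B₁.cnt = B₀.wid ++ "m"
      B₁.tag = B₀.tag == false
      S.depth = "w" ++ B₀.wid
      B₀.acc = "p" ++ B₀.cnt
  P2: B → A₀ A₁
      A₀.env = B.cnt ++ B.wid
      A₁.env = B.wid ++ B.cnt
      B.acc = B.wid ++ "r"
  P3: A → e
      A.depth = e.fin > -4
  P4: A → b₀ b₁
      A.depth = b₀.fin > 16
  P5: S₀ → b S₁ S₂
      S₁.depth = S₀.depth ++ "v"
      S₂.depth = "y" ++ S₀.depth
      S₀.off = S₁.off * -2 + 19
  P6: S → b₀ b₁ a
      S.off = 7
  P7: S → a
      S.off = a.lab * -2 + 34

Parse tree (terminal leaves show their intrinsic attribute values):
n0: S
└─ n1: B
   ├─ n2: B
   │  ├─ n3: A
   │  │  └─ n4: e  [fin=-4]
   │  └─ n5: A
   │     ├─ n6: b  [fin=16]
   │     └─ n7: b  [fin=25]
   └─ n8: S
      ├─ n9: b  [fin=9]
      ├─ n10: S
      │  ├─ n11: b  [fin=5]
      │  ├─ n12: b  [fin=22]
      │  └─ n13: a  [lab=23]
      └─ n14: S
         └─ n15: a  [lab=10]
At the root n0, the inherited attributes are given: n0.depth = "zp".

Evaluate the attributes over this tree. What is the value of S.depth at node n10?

1. n0.depth = "zp"  [given at root]
2. n1.wid = "qzp"  ["q" ++ S.depth]
3. n1.cnt = "rn"  ["rn"]
4. n1.tag = true  [true]
5. n2.wid = "qzprn"  [B₀.wid ++ B₀.cnt]
6. n2.cnt = "qzpm"  [B₀.wid ++ "m"]
7. n2.tag = false  [B₀.tag == false]
8. n3.env = "qzpmqzprn"  [B.cnt ++ B.wid]
9. n4.fin = -4  [terminal]
10. n3.depth = false  [e.fin > -4]
11. n5.env = "qzprnqzpm"  [B.wid ++ B.cnt]
12. n6.fin = 16  [terminal]
13. n7.fin = 25  [terminal]
14. n5.depth = false  [b₀.fin > 16]
15. n2.acc = "qzprnr"  [B.wid ++ "r"]
16. n8.depth = "wqzp"  ["w" ++ B₀.wid]
17. n9.fin = 9  [terminal]
18. n10.depth = "wqzpv"  [S₀.depth ++ "v"]
19. n11.fin = 5  [terminal]
20. n12.fin = 22  [terminal]
21. n13.lab = 23  [terminal]
22. n10.off = 7  [7]
23. n14.depth = "ywqzp"  ["y" ++ S₀.depth]
24. n15.lab = 10  [terminal]
25. n14.off = 14  [a.lab * -2 + 34]
26. n8.off = 5  [S₁.off * -2 + 19]
27. n1.acc = "prn"  ["p" ++ B₀.cnt]
28. n0.off = 13  [13]

"wqzpv"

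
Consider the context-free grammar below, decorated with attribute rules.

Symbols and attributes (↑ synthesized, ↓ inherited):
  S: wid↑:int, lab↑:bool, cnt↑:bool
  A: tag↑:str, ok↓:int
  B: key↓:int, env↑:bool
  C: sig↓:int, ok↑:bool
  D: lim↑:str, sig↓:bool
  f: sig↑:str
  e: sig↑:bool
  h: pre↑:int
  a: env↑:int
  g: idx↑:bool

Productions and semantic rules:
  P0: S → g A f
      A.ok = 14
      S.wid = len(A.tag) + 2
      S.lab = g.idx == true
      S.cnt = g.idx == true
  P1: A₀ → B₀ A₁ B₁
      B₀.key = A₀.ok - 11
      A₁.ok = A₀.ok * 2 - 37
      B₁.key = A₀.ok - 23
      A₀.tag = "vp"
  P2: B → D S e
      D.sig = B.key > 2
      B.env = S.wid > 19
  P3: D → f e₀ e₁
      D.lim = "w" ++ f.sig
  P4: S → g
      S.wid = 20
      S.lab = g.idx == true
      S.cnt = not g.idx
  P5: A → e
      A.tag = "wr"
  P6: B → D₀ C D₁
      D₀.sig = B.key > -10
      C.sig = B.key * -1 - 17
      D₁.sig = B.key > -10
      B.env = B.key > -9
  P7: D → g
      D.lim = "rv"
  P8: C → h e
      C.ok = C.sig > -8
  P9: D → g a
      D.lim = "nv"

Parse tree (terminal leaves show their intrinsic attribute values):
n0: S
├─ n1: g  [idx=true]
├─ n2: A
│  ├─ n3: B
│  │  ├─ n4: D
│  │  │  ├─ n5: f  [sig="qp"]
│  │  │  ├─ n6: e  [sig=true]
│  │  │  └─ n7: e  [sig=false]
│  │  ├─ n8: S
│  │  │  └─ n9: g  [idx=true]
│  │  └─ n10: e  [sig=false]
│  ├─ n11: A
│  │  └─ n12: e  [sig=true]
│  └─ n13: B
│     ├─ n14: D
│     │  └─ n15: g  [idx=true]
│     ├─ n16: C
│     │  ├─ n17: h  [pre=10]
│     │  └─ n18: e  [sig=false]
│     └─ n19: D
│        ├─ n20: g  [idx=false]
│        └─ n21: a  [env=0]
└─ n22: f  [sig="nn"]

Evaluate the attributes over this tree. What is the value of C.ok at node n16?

false

1. n1.idx = true  [terminal]
2. n2.ok = 14  [14]
3. n3.key = 3  [A₀.ok - 11]
4. n4.sig = true  [B.key > 2]
5. n5.sig = "qp"  [terminal]
6. n6.sig = true  [terminal]
7. n7.sig = false  [terminal]
8. n4.lim = "wqp"  ["w" ++ f.sig]
9. n9.idx = true  [terminal]
10. n8.wid = 20  [20]
11. n8.lab = true  [g.idx == true]
12. n8.cnt = false  [not g.idx]
13. n10.sig = false  [terminal]
14. n3.env = true  [S.wid > 19]
15. n11.ok = -9  [A₀.ok * 2 - 37]
16. n12.sig = true  [terminal]
17. n11.tag = "wr"  ["wr"]
18. n13.key = -9  [A₀.ok - 23]
19. n14.sig = true  [B.key > -10]
20. n15.idx = true  [terminal]
21. n14.lim = "rv"  ["rv"]
22. n16.sig = -8  [B.key * -1 - 17]
23. n17.pre = 10  [terminal]
24. n18.sig = false  [terminal]
25. n16.ok = false  [C.sig > -8]
26. n19.sig = true  [B.key > -10]
27. n20.idx = false  [terminal]
28. n21.env = 0  [terminal]
29. n19.lim = "nv"  ["nv"]
30. n13.env = false  [B.key > -9]
31. n2.tag = "vp"  ["vp"]
32. n22.sig = "nn"  [terminal]
33. n0.wid = 4  [len(A.tag) + 2]
34. n0.lab = true  [g.idx == true]
35. n0.cnt = true  [g.idx == true]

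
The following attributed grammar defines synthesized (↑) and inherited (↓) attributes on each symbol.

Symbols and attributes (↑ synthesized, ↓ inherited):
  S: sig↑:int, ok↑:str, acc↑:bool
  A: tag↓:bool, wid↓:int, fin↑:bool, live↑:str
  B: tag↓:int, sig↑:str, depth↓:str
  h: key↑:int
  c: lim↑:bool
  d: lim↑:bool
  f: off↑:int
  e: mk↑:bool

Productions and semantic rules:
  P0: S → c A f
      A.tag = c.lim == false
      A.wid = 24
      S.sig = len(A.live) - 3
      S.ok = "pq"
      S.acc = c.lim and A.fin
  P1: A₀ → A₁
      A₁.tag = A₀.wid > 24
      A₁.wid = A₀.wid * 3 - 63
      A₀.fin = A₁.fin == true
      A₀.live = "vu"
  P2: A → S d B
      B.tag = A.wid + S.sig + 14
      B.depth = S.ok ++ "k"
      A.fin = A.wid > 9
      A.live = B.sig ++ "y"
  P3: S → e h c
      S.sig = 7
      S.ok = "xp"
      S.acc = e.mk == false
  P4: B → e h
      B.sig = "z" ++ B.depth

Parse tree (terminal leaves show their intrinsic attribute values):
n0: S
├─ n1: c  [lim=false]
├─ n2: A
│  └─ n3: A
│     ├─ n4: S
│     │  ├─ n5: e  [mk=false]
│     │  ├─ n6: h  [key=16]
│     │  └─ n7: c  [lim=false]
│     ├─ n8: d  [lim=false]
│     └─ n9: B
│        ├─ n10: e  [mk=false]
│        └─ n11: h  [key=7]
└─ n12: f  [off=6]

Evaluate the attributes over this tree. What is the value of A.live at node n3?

"zxpky"

1. n1.lim = false  [terminal]
2. n2.tag = true  [c.lim == false]
3. n2.wid = 24  [24]
4. n3.tag = false  [A₀.wid > 24]
5. n3.wid = 9  [A₀.wid * 3 - 63]
6. n5.mk = false  [terminal]
7. n6.key = 16  [terminal]
8. n7.lim = false  [terminal]
9. n4.sig = 7  [7]
10. n4.ok = "xp"  ["xp"]
11. n4.acc = true  [e.mk == false]
12. n8.lim = false  [terminal]
13. n9.tag = 30  [A.wid + S.sig + 14]
14. n9.depth = "xpk"  [S.ok ++ "k"]
15. n10.mk = false  [terminal]
16. n11.key = 7  [terminal]
17. n9.sig = "zxpk"  ["z" ++ B.depth]
18. n3.fin = false  [A.wid > 9]
19. n3.live = "zxpky"  [B.sig ++ "y"]
20. n2.fin = false  [A₁.fin == true]
21. n2.live = "vu"  ["vu"]
22. n12.off = 6  [terminal]
23. n0.sig = -1  [len(A.live) - 3]
24. n0.ok = "pq"  ["pq"]
25. n0.acc = false  [c.lim and A.fin]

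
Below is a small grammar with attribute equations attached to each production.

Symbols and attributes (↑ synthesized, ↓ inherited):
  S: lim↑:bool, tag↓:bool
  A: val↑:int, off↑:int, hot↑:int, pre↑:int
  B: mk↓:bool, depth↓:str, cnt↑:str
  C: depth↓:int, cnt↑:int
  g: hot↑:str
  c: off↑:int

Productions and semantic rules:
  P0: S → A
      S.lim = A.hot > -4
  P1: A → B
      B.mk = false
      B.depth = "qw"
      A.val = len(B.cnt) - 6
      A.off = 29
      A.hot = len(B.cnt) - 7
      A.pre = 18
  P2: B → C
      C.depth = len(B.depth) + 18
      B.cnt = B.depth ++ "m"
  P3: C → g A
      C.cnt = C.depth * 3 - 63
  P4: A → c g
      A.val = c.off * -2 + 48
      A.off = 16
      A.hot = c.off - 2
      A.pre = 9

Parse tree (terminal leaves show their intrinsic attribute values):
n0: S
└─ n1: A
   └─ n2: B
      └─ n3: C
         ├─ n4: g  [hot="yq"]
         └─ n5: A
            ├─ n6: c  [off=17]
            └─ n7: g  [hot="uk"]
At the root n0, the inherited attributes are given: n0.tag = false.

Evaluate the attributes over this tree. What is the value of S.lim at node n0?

1. n0.tag = false  [given at root]
2. n2.mk = false  [false]
3. n2.depth = "qw"  ["qw"]
4. n3.depth = 20  [len(B.depth) + 18]
5. n4.hot = "yq"  [terminal]
6. n6.off = 17  [terminal]
7. n7.hot = "uk"  [terminal]
8. n5.val = 14  [c.off * -2 + 48]
9. n5.off = 16  [16]
10. n5.hot = 15  [c.off - 2]
11. n5.pre = 9  [9]
12. n3.cnt = -3  [C.depth * 3 - 63]
13. n2.cnt = "qwm"  [B.depth ++ "m"]
14. n1.val = -3  [len(B.cnt) - 6]
15. n1.off = 29  [29]
16. n1.hot = -4  [len(B.cnt) - 7]
17. n1.pre = 18  [18]
18. n0.lim = false  [A.hot > -4]

false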